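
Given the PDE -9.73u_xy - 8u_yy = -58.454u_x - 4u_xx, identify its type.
Rewriting in standard form: 4u_xx - 9.73u_xy - 8u_yy + 58.454u_x = 0. The second-order coefficients are A = 4, B = -9.73, C = -8. Since B² - 4AC = 222.6729 > 0, this is a hyperbolic PDE.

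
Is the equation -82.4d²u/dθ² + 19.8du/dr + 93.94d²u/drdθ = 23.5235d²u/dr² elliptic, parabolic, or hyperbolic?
Rewriting in standard form: -23.5235d²u/dr² + 93.94d²u/drdθ - 82.4d²u/dθ² + 19.8du/dr = 0. Computing B² - 4AC with A = -23.5235, B = 93.94, C = -82.4: discriminant = 1071.378 (positive). Answer: hyperbolic.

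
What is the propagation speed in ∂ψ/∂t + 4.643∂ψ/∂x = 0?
Speed = 4.643. Information travels along x - 4.643t = const (rightward).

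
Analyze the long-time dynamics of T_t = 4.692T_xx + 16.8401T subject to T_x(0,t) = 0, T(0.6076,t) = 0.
Long-time behavior: T → 0. Diffusion dominates reaction (r=16.8401 < κπ²/(4L²)≈31.36); solution decays.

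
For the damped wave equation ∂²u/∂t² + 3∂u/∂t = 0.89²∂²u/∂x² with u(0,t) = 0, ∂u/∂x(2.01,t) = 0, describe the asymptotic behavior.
u → 0. Damping (γ=3) dissipates energy; oscillations decay exponentially.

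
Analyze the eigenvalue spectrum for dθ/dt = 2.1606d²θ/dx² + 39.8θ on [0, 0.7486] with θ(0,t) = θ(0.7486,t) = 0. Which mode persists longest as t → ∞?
Eigenvalues: λₙ = 2.1606n²π²/0.7486² - 39.8.
First three modes:
  n=1: λ₁ = 2.1606π²/0.7486² - 39.8 ≈ -1.748
  n=2: λ₂ = 8.6424π²/0.7486² - 39.8 ≈ 112.407
  n=3: λ₃ = 19.4454π²/0.7486² - 39.8 ≈ 302.666
Since 2.1606π²/0.7486² ≈ 38.052 < 39.8, λ₁ < 0.
The n=1 mode grows fastest (−λₙ is largest for n=1) → dominates.
Asymptotic: θ ~ c₁ sin(πx/0.7486) e^{1.748t} (exponential growth at rate −λ₁ ≈ 1.748).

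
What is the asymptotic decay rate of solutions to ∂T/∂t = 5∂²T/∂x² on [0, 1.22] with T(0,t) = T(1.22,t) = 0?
Eigenvalues: λₙ = 5n²π²/1.22².
First three modes:
  n=1: λ₁ = 5π²/1.22² ≈ 33.155
  n=2: λ₂ = 20π²/1.22² ≈ 132.62 (4× faster decay)
  n=3: λ₃ = 45π²/1.22² ≈ 298.396 (9× faster decay)
As t → ∞, higher modes decay exponentially faster. The n=1 mode dominates: T ~ c₁ sin(πx/1.22) e^{-λ₁t}.
Decay rate: λ₁ = 5π²/1.22² ≈ 33.155.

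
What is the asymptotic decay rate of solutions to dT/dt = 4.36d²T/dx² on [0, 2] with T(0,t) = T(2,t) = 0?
Eigenvalues: λₙ = 4.36n²π²/2².
First three modes:
  n=1: λ₁ = 4.36π²/2² ≈ 10.758
  n=2: λ₂ = 17.44π²/2² ≈ 43.031 (4× faster decay)
  n=3: λ₃ = 39.24π²/2² ≈ 96.821 (9× faster decay)
As t → ∞, higher modes decay exponentially faster. The n=1 mode dominates: T ~ c₁ sin(πx/2) e^{-λ₁t}.
Decay rate: λ₁ = 4.36π²/2² ≈ 10.758.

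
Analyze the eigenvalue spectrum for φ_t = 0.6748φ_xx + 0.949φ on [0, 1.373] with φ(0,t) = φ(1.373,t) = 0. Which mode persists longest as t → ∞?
Eigenvalues: λₙ = 0.6748n²π²/1.373² - 0.949.
First three modes:
  n=1: λ₁ = 0.6748π²/1.373² - 0.949 ≈ 2.584
  n=2: λ₂ = 2.6992π²/1.373² - 0.949 ≈ 13.183
  n=3: λ₃ = 6.0732π²/1.373² - 0.949 ≈ 30.847
Since 0.6748π²/1.373² ≈ 3.533 > 0.949, all λₙ > 0.
The n=1 mode decays slowest → dominates as t → ∞.
Asymptotic: φ ~ c₁ sin(πx/1.373) e^{-λ₁t} with decay rate λ₁ ≈ 2.584.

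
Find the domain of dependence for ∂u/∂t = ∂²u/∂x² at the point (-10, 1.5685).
The entire real line. The heat equation has infinite propagation speed: any initial disturbance instantly affects all points (though exponentially small far away).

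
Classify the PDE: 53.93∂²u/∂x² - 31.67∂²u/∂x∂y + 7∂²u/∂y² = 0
A = 53.93, B = -31.67, C = 7. Discriminant B² - 4AC = -507.0511. Since -507.0511 < 0, elliptic.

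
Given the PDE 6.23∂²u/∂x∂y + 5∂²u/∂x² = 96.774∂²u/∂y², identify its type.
Rewriting in standard form: 5∂²u/∂x² + 6.23∂²u/∂x∂y - 96.774∂²u/∂y² = 0. The second-order coefficients are A = 5, B = 6.23, C = -96.774. Since B² - 4AC = 1974.2929 > 0, this is a hyperbolic PDE.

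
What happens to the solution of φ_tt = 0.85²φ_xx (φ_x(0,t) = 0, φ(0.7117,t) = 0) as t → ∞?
φ oscillates (no decay). Energy is conserved; the solution oscillates indefinitely as standing waves.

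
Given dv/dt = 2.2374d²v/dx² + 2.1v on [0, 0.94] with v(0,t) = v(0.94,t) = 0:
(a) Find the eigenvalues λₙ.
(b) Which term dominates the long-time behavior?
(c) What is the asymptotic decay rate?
Eigenvalues: λₙ = 2.2374n²π²/0.94² - 2.1.
First three modes:
  n=1: λ₁ = 2.2374π²/0.94² - 2.1 ≈ 22.891
  n=2: λ₂ = 8.9496π²/0.94² - 2.1 ≈ 97.865
  n=3: λ₃ = 20.1366π²/0.94² - 2.1 ≈ 222.821
Since 2.2374π²/0.94² ≈ 24.991 > 2.1, all λₙ > 0.
The n=1 mode decays slowest → dominates as t → ∞.
Asymptotic: v ~ c₁ sin(πx/0.94) e^{-λ₁t} with decay rate λ₁ ≈ 22.891.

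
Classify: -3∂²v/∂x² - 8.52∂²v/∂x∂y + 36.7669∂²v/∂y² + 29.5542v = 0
Hyperbolic (discriminant = 513.7932).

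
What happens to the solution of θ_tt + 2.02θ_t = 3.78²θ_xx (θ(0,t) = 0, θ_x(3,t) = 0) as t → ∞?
θ → 0. Damping (γ=2.02) dissipates energy; oscillations decay exponentially.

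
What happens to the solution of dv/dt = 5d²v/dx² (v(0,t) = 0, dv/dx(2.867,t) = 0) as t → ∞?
v → 0. Heat escapes through the Dirichlet boundary.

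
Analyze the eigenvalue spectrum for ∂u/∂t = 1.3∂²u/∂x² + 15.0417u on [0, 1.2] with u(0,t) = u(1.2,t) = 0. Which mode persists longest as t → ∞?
Eigenvalues: λₙ = 1.3n²π²/1.2² - 15.0417.
First three modes:
  n=1: λ₁ = 1.3π²/1.2² - 15.0417 ≈ -6.132
  n=2: λ₂ = 5.2π²/1.2² - 15.0417 ≈ 20.599
  n=3: λ₃ = 11.7π²/1.2² - 15.0417 ≈ 65.149
Since 1.3π²/1.2² ≈ 8.91 < 15.0417, λ₁ < 0.
The n=1 mode grows fastest (−λₙ is largest for n=1) → dominates.
Asymptotic: u ~ c₁ sin(πx/1.2) e^{6.132t} (exponential growth at rate −λ₁ ≈ 6.132).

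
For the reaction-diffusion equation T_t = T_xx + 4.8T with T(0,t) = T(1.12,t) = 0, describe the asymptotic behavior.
T → 0. Diffusion dominates reaction (r=4.8 < κπ²/L²≈7.87); solution decays.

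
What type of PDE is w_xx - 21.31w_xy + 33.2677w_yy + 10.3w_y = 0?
With A = 1, B = -21.31, C = 33.2677, the discriminant is 321.0453. This is a hyperbolic PDE.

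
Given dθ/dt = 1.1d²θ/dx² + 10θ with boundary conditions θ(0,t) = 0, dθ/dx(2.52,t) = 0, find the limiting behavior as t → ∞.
θ grows unboundedly. Reaction dominates diffusion (r=10 > κπ²/(4L²)≈0.43); solution grows exponentially.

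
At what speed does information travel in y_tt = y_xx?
Speed = 1. Information travels along characteristics x = x₀ ± 1t.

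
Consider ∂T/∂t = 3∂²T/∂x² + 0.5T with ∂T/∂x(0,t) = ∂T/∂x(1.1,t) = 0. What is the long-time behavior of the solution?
As t → ∞, T grows unboundedly. With Neumann BCs the constant mode has diffusion eigenvalue 0, so any r > 0 makes it grow like e^(0.5t); solution grows exponentially.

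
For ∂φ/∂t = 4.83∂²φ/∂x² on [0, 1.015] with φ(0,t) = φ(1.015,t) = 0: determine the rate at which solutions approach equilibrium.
Eigenvalues: λₙ = 4.83n²π²/1.015².
First three modes:
  n=1: λ₁ = 4.83π²/1.015² ≈ 46.272
  n=2: λ₂ = 19.32π²/1.015² ≈ 185.087 (4× faster decay)
  n=3: λ₃ = 43.47π²/1.015² ≈ 416.445 (9× faster decay)
As t → ∞, higher modes decay exponentially faster. The n=1 mode dominates: φ ~ c₁ sin(πx/1.015) e^{-λ₁t}.
Decay rate: λ₁ = 4.83π²/1.015² ≈ 46.272.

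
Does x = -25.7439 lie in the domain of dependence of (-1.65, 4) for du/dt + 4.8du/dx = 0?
No. Only data at x = -20.85 affects (-1.65, 4). Advection has one-way propagation along characteristics.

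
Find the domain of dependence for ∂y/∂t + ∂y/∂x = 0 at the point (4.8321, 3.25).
A single point: x = 1.5821. The characteristic through (4.8321, 3.25) is x - 1t = const, so x = 4.8321 - 1·3.25 = 1.5821.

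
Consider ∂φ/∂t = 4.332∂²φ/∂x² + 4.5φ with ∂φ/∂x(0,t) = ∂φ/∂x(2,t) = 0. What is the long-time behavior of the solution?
As t → ∞, φ grows unboundedly. With Neumann BCs the constant mode has diffusion eigenvalue 0, so any r > 0 makes it grow like e^(4.5t); solution grows exponentially.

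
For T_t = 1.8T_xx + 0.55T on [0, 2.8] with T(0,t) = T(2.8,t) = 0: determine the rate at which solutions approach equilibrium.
Eigenvalues: λₙ = 1.8n²π²/2.8² - 0.55.
First three modes:
  n=1: λ₁ = 1.8π²/2.8² - 0.55 ≈ 1.716
  n=2: λ₂ = 7.2π²/2.8² - 0.55 ≈ 8.514
  n=3: λ₃ = 16.2π²/2.8² - 0.55 ≈ 19.844
Since 1.8π²/2.8² ≈ 2.266 > 0.55, all λₙ > 0.
The n=1 mode decays slowest → dominates as t → ∞.
Asymptotic: T ~ c₁ sin(πx/2.8) e^{-λ₁t} with decay rate λ₁ ≈ 1.716.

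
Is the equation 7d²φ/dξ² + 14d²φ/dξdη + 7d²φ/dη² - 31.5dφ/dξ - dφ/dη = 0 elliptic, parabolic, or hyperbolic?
Computing B² - 4AC with A = 7, B = 14, C = 7: discriminant = 0 (zero). Answer: parabolic.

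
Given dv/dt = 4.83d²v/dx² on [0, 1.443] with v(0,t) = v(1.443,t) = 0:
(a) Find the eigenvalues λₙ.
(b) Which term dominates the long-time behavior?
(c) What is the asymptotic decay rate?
Eigenvalues: λₙ = 4.83n²π²/1.443².
First three modes:
  n=1: λ₁ = 4.83π²/1.443² ≈ 22.894
  n=2: λ₂ = 19.32π²/1.443² ≈ 91.574 (4× faster decay)
  n=3: λ₃ = 43.47π²/1.443² ≈ 206.042 (9× faster decay)
As t → ∞, higher modes decay exponentially faster. The n=1 mode dominates: v ~ c₁ sin(πx/1.443) e^{-λ₁t}.
Decay rate: λ₁ = 4.83π²/1.443² ≈ 22.894.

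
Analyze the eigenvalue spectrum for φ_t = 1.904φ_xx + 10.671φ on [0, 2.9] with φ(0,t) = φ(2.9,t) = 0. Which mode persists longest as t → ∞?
Eigenvalues: λₙ = 1.904n²π²/2.9² - 10.671.
First three modes:
  n=1: λ₁ = 1.904π²/2.9² - 10.671 ≈ -8.437
  n=2: λ₂ = 7.616π²/2.9² - 10.671 ≈ -1.733
  n=3: λ₃ = 17.136π²/2.9² - 10.671 ≈ 9.439
Since 1.904π²/2.9² ≈ 2.234 < 10.671, λ₁ < 0.
The n=1 mode grows fastest (−λₙ is largest for n=1) → dominates.
Asymptotic: φ ~ c₁ sin(πx/2.9) e^{8.437t} (exponential growth at rate −λ₁ ≈ 8.437).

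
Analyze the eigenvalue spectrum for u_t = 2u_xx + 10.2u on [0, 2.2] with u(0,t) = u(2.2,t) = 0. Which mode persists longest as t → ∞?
Eigenvalues: λₙ = 2n²π²/2.2² - 10.2.
First three modes:
  n=1: λ₁ = 2π²/2.2² - 10.2 ≈ -6.122
  n=2: λ₂ = 8π²/2.2² - 10.2 ≈ 6.113
  n=3: λ₃ = 18π²/2.2² - 10.2 ≈ 26.505
Since 2π²/2.2² ≈ 4.078 < 10.2, λ₁ < 0.
The n=1 mode grows fastest (−λₙ is largest for n=1) → dominates.
Asymptotic: u ~ c₁ sin(πx/2.2) e^{6.122t} (exponential growth at rate −λ₁ ≈ 6.122).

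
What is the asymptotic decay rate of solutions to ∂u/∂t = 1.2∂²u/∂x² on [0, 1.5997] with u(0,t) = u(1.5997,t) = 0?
Eigenvalues: λₙ = 1.2n²π²/1.5997².
First three modes:
  n=1: λ₁ = 1.2π²/1.5997² ≈ 4.628
  n=2: λ₂ = 4.8π²/1.5997² ≈ 18.512 (4× faster decay)
  n=3: λ₃ = 10.8π²/1.5997² ≈ 41.653 (9× faster decay)
As t → ∞, higher modes decay exponentially faster. The n=1 mode dominates: u ~ c₁ sin(πx/1.5997) e^{-λ₁t}.
Decay rate: λ₁ = 1.2π²/1.5997² ≈ 4.628.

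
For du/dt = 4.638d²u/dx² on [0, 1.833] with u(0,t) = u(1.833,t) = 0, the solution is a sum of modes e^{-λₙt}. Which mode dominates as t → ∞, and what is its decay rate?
Eigenvalues: λₙ = 4.638n²π²/1.833².
First three modes:
  n=1: λ₁ = 4.638π²/1.833² ≈ 13.624
  n=2: λ₂ = 18.552π²/1.833² ≈ 54.496 (4× faster decay)
  n=3: λ₃ = 41.742π²/1.833² ≈ 122.616 (9× faster decay)
As t → ∞, higher modes decay exponentially faster. The n=1 mode dominates: u ~ c₁ sin(πx/1.833) e^{-λ₁t}.
Decay rate: λ₁ = 4.638π²/1.833² ≈ 13.624.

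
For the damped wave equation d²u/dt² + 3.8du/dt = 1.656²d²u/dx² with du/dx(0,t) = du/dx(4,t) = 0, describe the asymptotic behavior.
u → constant (steady state). Damping (γ=3.8) dissipates the nonconstant modes; with Neumann BCs the spatial average obeys M''+γM'=0 and tends to a finite limit.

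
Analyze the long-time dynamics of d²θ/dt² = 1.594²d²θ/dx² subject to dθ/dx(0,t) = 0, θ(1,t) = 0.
Long-time behavior: θ oscillates (no decay). Energy is conserved; the solution oscillates indefinitely as standing waves.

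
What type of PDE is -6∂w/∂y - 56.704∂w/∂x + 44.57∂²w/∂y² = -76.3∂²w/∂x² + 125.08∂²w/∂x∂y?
Rewriting in standard form: 76.3∂²w/∂x² - 125.08∂²w/∂x∂y + 44.57∂²w/∂y² - 56.704∂w/∂x - 6∂w/∂y = 0. With A = 76.3, B = -125.08, C = 44.57, the discriminant is 2042.2424. This is a hyperbolic PDE.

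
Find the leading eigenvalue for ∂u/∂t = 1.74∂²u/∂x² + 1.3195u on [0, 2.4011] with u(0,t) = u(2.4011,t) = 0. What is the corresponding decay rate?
Eigenvalues: λₙ = 1.74n²π²/2.4011² - 1.3195.
First three modes:
  n=1: λ₁ = 1.74π²/2.4011² - 1.3195 ≈ 1.659
  n=2: λ₂ = 6.96π²/2.4011² - 1.3195 ≈ 10.595
  n=3: λ₃ = 15.66π²/2.4011² - 1.3195 ≈ 25.489
Since 1.74π²/2.4011² ≈ 2.979 > 1.3195, all λₙ > 0.
The n=1 mode decays slowest → dominates as t → ∞.
Asymptotic: u ~ c₁ sin(πx/2.4011) e^{-λ₁t} with decay rate λ₁ ≈ 1.659.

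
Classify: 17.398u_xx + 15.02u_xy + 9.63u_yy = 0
Elliptic (discriminant = -444.57056).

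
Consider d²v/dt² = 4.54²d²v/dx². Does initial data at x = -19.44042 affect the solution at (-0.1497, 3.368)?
No. The domain of dependence is [-15.44042, 15.14102], and -19.44042 is outside this interval.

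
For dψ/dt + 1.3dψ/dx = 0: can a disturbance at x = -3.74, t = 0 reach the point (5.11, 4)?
No. Only data at x = -0.09 affects (5.11, 4). Advection has one-way propagation along characteristics.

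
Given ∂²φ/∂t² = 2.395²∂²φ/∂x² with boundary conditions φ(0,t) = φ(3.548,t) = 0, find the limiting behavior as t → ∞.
φ oscillates (no decay). Energy is conserved; the solution oscillates indefinitely as standing waves.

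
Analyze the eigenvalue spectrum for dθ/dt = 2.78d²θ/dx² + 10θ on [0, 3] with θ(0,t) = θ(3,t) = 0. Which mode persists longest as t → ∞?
Eigenvalues: λₙ = 2.78n²π²/3² - 10.
First three modes:
  n=1: λ₁ = 2.78π²/3² - 10 ≈ -6.951
  n=2: λ₂ = 11.12π²/3² - 10 ≈ 2.194
  n=3: λ₃ = 25.02π²/3² - 10 ≈ 17.438
Since 2.78π²/3² ≈ 3.049 < 10, λ₁ < 0.
The n=1 mode grows fastest (−λₙ is largest for n=1) → dominates.
Asymptotic: θ ~ c₁ sin(πx/3) e^{6.951t} (exponential growth at rate −λ₁ ≈ 6.951).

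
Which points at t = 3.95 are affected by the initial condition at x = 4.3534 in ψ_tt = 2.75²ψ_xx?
Domain of influence: [-6.5091, 15.2159]. Data at x = 4.3534 spreads outward at speed 2.75.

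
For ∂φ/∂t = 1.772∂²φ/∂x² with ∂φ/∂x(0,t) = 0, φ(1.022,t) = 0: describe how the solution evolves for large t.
φ → 0. Heat escapes through the Dirichlet boundary.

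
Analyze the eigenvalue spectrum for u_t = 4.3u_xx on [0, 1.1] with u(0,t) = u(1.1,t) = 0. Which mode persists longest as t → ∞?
Eigenvalues: λₙ = 4.3n²π²/1.1².
First three modes:
  n=1: λ₁ = 4.3π²/1.1² ≈ 35.074
  n=2: λ₂ = 17.2π²/1.1² ≈ 140.295 (4× faster decay)
  n=3: λ₃ = 38.7π²/1.1² ≈ 315.664 (9× faster decay)
As t → ∞, higher modes decay exponentially faster. The n=1 mode dominates: u ~ c₁ sin(πx/1.1) e^{-λ₁t}.
Decay rate: λ₁ = 4.3π²/1.1² ≈ 35.074.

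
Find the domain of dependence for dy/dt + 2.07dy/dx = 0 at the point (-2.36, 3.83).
A single point: x = -10.2881. The characteristic through (-2.36, 3.83) is x - 2.07t = const, so x = -2.36 - 2.07·3.83 = -10.2881.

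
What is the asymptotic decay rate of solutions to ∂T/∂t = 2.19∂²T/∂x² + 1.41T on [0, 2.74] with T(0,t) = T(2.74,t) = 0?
Eigenvalues: λₙ = 2.19n²π²/2.74² - 1.41.
First three modes:
  n=1: λ₁ = 2.19π²/2.74² - 1.41 ≈ 1.469
  n=2: λ₂ = 8.76π²/2.74² - 1.41 ≈ 10.106
  n=3: λ₃ = 19.71π²/2.74² - 1.41 ≈ 24.501
Since 2.19π²/2.74² ≈ 2.879 > 1.41, all λₙ > 0.
The n=1 mode decays slowest → dominates as t → ∞.
Asymptotic: T ~ c₁ sin(πx/2.74) e^{-λ₁t} with decay rate λ₁ ≈ 1.469.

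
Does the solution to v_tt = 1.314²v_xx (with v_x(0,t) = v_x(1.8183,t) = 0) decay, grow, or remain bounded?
v oscillates about a mean that drifts linearly in t (generically unbounded; no decay). There is no damping, so the nonconstant modes persist as standing waves (energy conserved, no decay). But with Neumann conditions at both ends the constant mode has eigenvalue 0: the spatial mean M(t) of v satisfies M'' = 0, so M(t) = M(0) + M'(0)·t. Unless the initial velocity has zero mean (∫v_t(x,0)dx = 0), the solution grows linearly in t (unbounded, though not exponentially); if it does have zero mean, the solution stays bounded and simply oscillates.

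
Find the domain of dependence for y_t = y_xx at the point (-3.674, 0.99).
The entire real line. The heat equation has infinite propagation speed: any initial disturbance instantly affects all points (though exponentially small far away).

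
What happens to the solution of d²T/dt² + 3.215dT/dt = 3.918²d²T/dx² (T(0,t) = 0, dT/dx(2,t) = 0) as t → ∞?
T → 0. Damping (γ=3.215) dissipates energy; oscillations decay exponentially.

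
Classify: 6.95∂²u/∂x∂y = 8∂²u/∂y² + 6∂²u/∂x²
Rewriting in standard form: -6∂²u/∂x² + 6.95∂²u/∂x∂y - 8∂²u/∂y² = 0. Elliptic (discriminant = -143.6975).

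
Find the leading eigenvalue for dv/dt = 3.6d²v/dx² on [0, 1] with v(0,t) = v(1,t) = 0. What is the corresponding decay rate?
Eigenvalues: λₙ = 3.6n²π².
First three modes:
  n=1: λ₁ = 3.6π² ≈ 35.531
  n=2: λ₂ = 14.4π² ≈ 142.122 (4× faster decay)
  n=3: λ₃ = 32.4π² ≈ 319.775 (9× faster decay)
As t → ∞, higher modes decay exponentially faster. The n=1 mode dominates: v ~ c₁ sin(πx) e^{-λ₁t}.
Decay rate: λ₁ = 3.6π² ≈ 35.531.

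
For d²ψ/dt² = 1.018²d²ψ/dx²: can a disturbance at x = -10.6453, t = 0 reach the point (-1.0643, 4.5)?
No. The domain of dependence is [-5.6453, 3.5167], and -10.6453 is outside this interval.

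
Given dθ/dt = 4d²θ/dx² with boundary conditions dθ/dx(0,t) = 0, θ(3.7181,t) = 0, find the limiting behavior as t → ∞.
θ → 0. Heat escapes through the Dirichlet boundary.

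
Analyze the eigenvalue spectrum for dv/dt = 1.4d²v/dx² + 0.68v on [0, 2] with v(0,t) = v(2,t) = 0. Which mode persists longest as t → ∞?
Eigenvalues: λₙ = 1.4n²π²/2² - 0.68.
First three modes:
  n=1: λ₁ = 1.4π²/2² - 0.68 ≈ 2.774
  n=2: λ₂ = 5.6π²/2² - 0.68 ≈ 13.137
  n=3: λ₃ = 12.6π²/2² - 0.68 ≈ 30.409
Since 1.4π²/2² ≈ 3.454 > 0.68, all λₙ > 0.
The n=1 mode decays slowest → dominates as t → ∞.
Asymptotic: v ~ c₁ sin(πx/2) e^{-λ₁t} with decay rate λ₁ ≈ 2.774.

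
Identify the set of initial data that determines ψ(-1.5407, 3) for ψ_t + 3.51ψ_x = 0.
A single point: x = -12.0707. The characteristic through (-1.5407, 3) is x - 3.51t = const, so x = -1.5407 - 3.51·3 = -12.0707.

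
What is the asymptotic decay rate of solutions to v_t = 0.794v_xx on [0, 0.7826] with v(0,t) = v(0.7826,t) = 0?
Eigenvalues: λₙ = 0.794n²π²/0.7826².
First three modes:
  n=1: λ₁ = 0.794π²/0.7826² ≈ 12.795
  n=2: λ₂ = 3.176π²/0.7826² ≈ 51.18 (4× faster decay)
  n=3: λ₃ = 7.146π²/0.7826² ≈ 115.155 (9× faster decay)
As t → ∞, higher modes decay exponentially faster. The n=1 mode dominates: v ~ c₁ sin(πx/0.7826) e^{-λ₁t}.
Decay rate: λ₁ = 0.794π²/0.7826² ≈ 12.795.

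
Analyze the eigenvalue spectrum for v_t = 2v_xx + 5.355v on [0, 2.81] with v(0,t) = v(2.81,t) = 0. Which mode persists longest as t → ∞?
Eigenvalues: λₙ = 2n²π²/2.81² - 5.355.
First three modes:
  n=1: λ₁ = 2π²/2.81² - 5.355 ≈ -2.855
  n=2: λ₂ = 8π²/2.81² - 5.355 ≈ 4.644
  n=3: λ₃ = 18π²/2.81² - 5.355 ≈ 17.144
Since 2π²/2.81² ≈ 2.5 < 5.355, λ₁ < 0.
The n=1 mode grows fastest (−λₙ is largest for n=1) → dominates.
Asymptotic: v ~ c₁ sin(πx/2.81) e^{2.855t} (exponential growth at rate −λ₁ ≈ 2.855).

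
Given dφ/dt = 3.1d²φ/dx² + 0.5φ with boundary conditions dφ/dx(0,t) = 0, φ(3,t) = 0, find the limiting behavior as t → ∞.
φ → 0. Diffusion dominates reaction (r=0.5 < κπ²/(4L²)≈0.85); solution decays.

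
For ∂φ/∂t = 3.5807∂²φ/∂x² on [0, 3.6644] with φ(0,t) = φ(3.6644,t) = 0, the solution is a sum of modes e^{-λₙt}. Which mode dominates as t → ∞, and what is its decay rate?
Eigenvalues: λₙ = 3.5807n²π²/3.6644².
First three modes:
  n=1: λ₁ = 3.5807π²/3.6644² ≈ 2.632
  n=2: λ₂ = 14.3228π²/3.6644² ≈ 10.527 (4× faster decay)
  n=3: λ₃ = 32.2263π²/3.6644² ≈ 23.687 (9× faster decay)
As t → ∞, higher modes decay exponentially faster. The n=1 mode dominates: φ ~ c₁ sin(πx/3.6644) e^{-λ₁t}.
Decay rate: λ₁ = 3.5807π²/3.6644² ≈ 2.632.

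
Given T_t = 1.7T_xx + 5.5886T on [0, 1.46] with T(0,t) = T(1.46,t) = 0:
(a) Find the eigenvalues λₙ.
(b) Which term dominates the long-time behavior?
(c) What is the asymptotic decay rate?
Eigenvalues: λₙ = 1.7n²π²/1.46² - 5.5886.
First three modes:
  n=1: λ₁ = 1.7π²/1.46² - 5.5886 ≈ 2.283
  n=2: λ₂ = 6.8π²/1.46² - 5.5886 ≈ 25.896
  n=3: λ₃ = 15.3π²/1.46² - 5.5886 ≈ 65.253
Since 1.7π²/1.46² ≈ 7.871 > 5.5886, all λₙ > 0.
The n=1 mode decays slowest → dominates as t → ∞.
Asymptotic: T ~ c₁ sin(πx/1.46) e^{-λ₁t} with decay rate λ₁ ≈ 2.283.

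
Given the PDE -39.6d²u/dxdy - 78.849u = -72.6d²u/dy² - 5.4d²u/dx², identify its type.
Rewriting in standard form: 5.4d²u/dx² - 39.6d²u/dxdy + 72.6d²u/dy² - 78.849u = 0. The second-order coefficients are A = 5.4, B = -39.6, C = 72.6. Since B² - 4AC = 0 = 0, this is a parabolic PDE.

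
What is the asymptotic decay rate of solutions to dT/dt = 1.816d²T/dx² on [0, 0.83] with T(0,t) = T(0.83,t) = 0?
Eigenvalues: λₙ = 1.816n²π²/0.83².
First three modes:
  n=1: λ₁ = 1.816π²/0.83² ≈ 26.017
  n=2: λ₂ = 7.264π²/0.83² ≈ 104.069 (4× faster decay)
  n=3: λ₃ = 16.344π²/0.83² ≈ 234.154 (9× faster decay)
As t → ∞, higher modes decay exponentially faster. The n=1 mode dominates: T ~ c₁ sin(πx/0.83) e^{-λ₁t}.
Decay rate: λ₁ = 1.816π²/0.83² ≈ 26.017.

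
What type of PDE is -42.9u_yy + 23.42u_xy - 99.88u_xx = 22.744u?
Rewriting in standard form: -99.88u_xx + 23.42u_xy - 42.9u_yy - 22.744u = 0. With A = -99.88, B = 23.42, C = -42.9, the discriminant is -16590.9116. This is an elliptic PDE.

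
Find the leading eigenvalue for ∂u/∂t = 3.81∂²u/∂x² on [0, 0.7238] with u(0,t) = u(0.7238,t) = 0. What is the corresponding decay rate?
Eigenvalues: λₙ = 3.81n²π²/0.7238².
First three modes:
  n=1: λ₁ = 3.81π²/0.7238² ≈ 71.777
  n=2: λ₂ = 15.24π²/0.7238² ≈ 287.109 (4× faster decay)
  n=3: λ₃ = 34.29π²/0.7238² ≈ 645.996 (9× faster decay)
As t → ∞, higher modes decay exponentially faster. The n=1 mode dominates: u ~ c₁ sin(πx/0.7238) e^{-λ₁t}.
Decay rate: λ₁ = 3.81π²/0.7238² ≈ 71.777.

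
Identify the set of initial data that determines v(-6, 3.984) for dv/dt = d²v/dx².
The entire real line. The heat equation has infinite propagation speed: any initial disturbance instantly affects all points (though exponentially small far away).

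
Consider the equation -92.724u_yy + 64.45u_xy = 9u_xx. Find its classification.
Rewriting in standard form: -9u_xx + 64.45u_xy - 92.724u_yy = 0. Hyperbolic. (A = -9, B = 64.45, C = -92.724 gives B² - 4AC = 815.7385.)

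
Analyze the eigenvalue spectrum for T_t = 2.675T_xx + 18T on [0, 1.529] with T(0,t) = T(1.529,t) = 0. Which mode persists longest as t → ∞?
Eigenvalues: λₙ = 2.675n²π²/1.529² - 18.
First three modes:
  n=1: λ₁ = 2.675π²/1.529² - 18 ≈ -6.707
  n=2: λ₂ = 10.7π²/1.529² - 18 ≈ 27.172
  n=3: λ₃ = 24.075π²/1.529² - 18 ≈ 83.637
Since 2.675π²/1.529² ≈ 11.293 < 18, λ₁ < 0.
The n=1 mode grows fastest (−λₙ is largest for n=1) → dominates.
Asymptotic: T ~ c₁ sin(πx/1.529) e^{6.707t} (exponential growth at rate −λ₁ ≈ 6.707).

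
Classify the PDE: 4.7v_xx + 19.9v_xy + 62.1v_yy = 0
A = 4.7, B = 19.9, C = 62.1. Discriminant B² - 4AC = -771.47. Since -771.47 < 0, elliptic.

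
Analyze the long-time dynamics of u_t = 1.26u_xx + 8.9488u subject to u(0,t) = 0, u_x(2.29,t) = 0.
Long-time behavior: u grows unboundedly. Reaction dominates diffusion (r=8.9488 > κπ²/(4L²)≈0.59); solution grows exponentially.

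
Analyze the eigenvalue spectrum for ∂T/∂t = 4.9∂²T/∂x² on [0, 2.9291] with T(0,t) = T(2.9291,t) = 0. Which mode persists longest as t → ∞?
Eigenvalues: λₙ = 4.9n²π²/2.9291².
First three modes:
  n=1: λ₁ = 4.9π²/2.9291² ≈ 5.637
  n=2: λ₂ = 19.6π²/2.9291² ≈ 22.547 (4× faster decay)
  n=3: λ₃ = 44.1π²/2.9291² ≈ 50.731 (9× faster decay)
As t → ∞, higher modes decay exponentially faster. The n=1 mode dominates: T ~ c₁ sin(πx/2.9291) e^{-λ₁t}.
Decay rate: λ₁ = 4.9π²/2.9291² ≈ 5.637.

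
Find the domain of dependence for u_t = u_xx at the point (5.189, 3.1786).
The entire real line. The heat equation has infinite propagation speed: any initial disturbance instantly affects all points (though exponentially small far away).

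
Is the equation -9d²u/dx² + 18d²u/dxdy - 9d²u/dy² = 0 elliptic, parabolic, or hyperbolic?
Computing B² - 4AC with A = -9, B = 18, C = -9: discriminant = 0 (zero). Answer: parabolic.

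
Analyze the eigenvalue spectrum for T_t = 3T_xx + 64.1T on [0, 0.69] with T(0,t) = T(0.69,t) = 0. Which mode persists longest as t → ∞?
Eigenvalues: λₙ = 3n²π²/0.69² - 64.1.
First three modes:
  n=1: λ₁ = 3π²/0.69² - 64.1 ≈ -1.91
  n=2: λ₂ = 12π²/0.69² - 64.1 ≈ 184.661
  n=3: λ₃ = 27π²/0.69² - 64.1 ≈ 495.613
Since 3π²/0.69² ≈ 62.19 < 64.1, λ₁ < 0.
The n=1 mode grows fastest (−λₙ is largest for n=1) → dominates.
Asymptotic: T ~ c₁ sin(πx/0.69) e^{1.91t} (exponential growth at rate −λ₁ ≈ 1.91).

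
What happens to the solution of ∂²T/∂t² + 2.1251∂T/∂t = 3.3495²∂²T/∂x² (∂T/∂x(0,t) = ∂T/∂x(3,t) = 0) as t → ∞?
T → constant (steady state). Damping (γ=2.1251) dissipates the nonconstant modes; with Neumann BCs the spatial average obeys M''+γM'=0 and tends to a finite limit.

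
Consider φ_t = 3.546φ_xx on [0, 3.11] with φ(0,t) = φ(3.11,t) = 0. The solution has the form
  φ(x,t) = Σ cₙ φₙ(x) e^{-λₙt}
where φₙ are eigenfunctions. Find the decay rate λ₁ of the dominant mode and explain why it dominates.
Eigenvalues: λₙ = 3.546n²π²/3.11².
First three modes:
  n=1: λ₁ = 3.546π²/3.11² ≈ 3.618
  n=2: λ₂ = 14.184π²/3.11² ≈ 14.474 (4× faster decay)
  n=3: λ₃ = 31.914π²/3.11² ≈ 32.566 (9× faster decay)
As t → ∞, higher modes decay exponentially faster. The n=1 mode dominates: φ ~ c₁ sin(πx/3.11) e^{-λ₁t}.
Decay rate: λ₁ = 3.546π²/3.11² ≈ 3.618.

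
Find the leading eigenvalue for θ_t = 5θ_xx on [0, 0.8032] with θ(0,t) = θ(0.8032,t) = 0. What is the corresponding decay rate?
Eigenvalues: λₙ = 5n²π²/0.8032².
First three modes:
  n=1: λ₁ = 5π²/0.8032² ≈ 76.493
  n=2: λ₂ = 20π²/0.8032² ≈ 305.972 (4× faster decay)
  n=3: λ₃ = 45π²/0.8032² ≈ 688.438 (9× faster decay)
As t → ∞, higher modes decay exponentially faster. The n=1 mode dominates: θ ~ c₁ sin(πx/0.8032) e^{-λ₁t}.
Decay rate: λ₁ = 5π²/0.8032² ≈ 76.493.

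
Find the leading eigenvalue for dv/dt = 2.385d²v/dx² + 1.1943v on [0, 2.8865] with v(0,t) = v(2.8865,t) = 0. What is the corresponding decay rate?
Eigenvalues: λₙ = 2.385n²π²/2.8865² - 1.1943.
First three modes:
  n=1: λ₁ = 2.385π²/2.8865² - 1.1943 ≈ 1.631
  n=2: λ₂ = 9.54π²/2.8865² - 1.1943 ≈ 10.106
  n=3: λ₃ = 21.465π²/2.8865² - 1.1943 ≈ 24.232
Since 2.385π²/2.8865² ≈ 2.825 > 1.1943, all λₙ > 0.
The n=1 mode decays slowest → dominates as t → ∞.
Asymptotic: v ~ c₁ sin(πx/2.8865) e^{-λ₁t} with decay rate λ₁ ≈ 1.631.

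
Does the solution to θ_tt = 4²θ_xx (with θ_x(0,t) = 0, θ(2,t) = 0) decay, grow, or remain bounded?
θ oscillates (no decay). Energy is conserved; the solution oscillates indefinitely as standing waves.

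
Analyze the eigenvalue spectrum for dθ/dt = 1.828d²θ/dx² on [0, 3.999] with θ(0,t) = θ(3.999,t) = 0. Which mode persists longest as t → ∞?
Eigenvalues: λₙ = 1.828n²π²/3.999².
First three modes:
  n=1: λ₁ = 1.828π²/3.999² ≈ 1.128
  n=2: λ₂ = 7.312π²/3.999² ≈ 4.513 (4× faster decay)
  n=3: λ₃ = 16.452π²/3.999² ≈ 10.153 (9× faster decay)
As t → ∞, higher modes decay exponentially faster. The n=1 mode dominates: θ ~ c₁ sin(πx/3.999) e^{-λ₁t}.
Decay rate: λ₁ = 1.828π²/3.999² ≈ 1.128.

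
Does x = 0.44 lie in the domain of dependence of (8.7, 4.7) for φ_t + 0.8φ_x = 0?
No. Only data at x = 4.94 affects (8.7, 4.7). Advection has one-way propagation along characteristics.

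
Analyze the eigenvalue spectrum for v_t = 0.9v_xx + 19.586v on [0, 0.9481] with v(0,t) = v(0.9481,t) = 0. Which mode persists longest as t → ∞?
Eigenvalues: λₙ = 0.9n²π²/0.9481² - 19.586.
First three modes:
  n=1: λ₁ = 0.9π²/0.9481² - 19.586 ≈ -9.704
  n=2: λ₂ = 3.6π²/0.9481² - 19.586 ≈ 19.941
  n=3: λ₃ = 8.1π²/0.9481² - 19.586 ≈ 69.35
Since 0.9π²/0.9481² ≈ 9.882 < 19.586, λ₁ < 0.
The n=1 mode grows fastest (−λₙ is largest for n=1) → dominates.
Asymptotic: v ~ c₁ sin(πx/0.9481) e^{9.704t} (exponential growth at rate −λ₁ ≈ 9.704).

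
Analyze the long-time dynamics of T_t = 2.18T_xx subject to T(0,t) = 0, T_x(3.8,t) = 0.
Long-time behavior: T → 0. Heat escapes through the Dirichlet boundary.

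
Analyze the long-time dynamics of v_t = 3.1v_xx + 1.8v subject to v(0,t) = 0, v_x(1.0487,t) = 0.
Long-time behavior: v → 0. Diffusion dominates reaction (r=1.8 < κπ²/(4L²)≈6.96); solution decays.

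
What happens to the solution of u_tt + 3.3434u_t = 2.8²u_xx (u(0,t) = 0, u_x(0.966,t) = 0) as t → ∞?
u → 0. Damping (γ=3.3434) dissipates energy; oscillations decay exponentially.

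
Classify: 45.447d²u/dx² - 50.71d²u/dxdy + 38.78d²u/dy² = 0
Elliptic (discriminant = -4478.23454).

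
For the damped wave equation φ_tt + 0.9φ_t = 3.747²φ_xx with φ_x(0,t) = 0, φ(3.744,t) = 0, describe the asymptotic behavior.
φ → 0. Damping (γ=0.9) dissipates energy; oscillations decay exponentially.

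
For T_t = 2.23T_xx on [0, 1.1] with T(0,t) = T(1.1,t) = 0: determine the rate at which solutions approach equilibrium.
Eigenvalues: λₙ = 2.23n²π²/1.1².
First three modes:
  n=1: λ₁ = 2.23π²/1.1² ≈ 18.189
  n=2: λ₂ = 8.92π²/1.1² ≈ 72.758 (4× faster decay)
  n=3: λ₃ = 20.07π²/1.1² ≈ 163.705 (9× faster decay)
As t → ∞, higher modes decay exponentially faster. The n=1 mode dominates: T ~ c₁ sin(πx/1.1) e^{-λ₁t}.
Decay rate: λ₁ = 2.23π²/1.1² ≈ 18.189.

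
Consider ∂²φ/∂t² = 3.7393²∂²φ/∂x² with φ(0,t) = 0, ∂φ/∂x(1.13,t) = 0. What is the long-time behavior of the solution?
As t → ∞, φ oscillates (no decay). Energy is conserved; the solution oscillates indefinitely as standing waves.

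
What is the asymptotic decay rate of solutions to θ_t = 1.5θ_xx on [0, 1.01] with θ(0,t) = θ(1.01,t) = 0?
Eigenvalues: λₙ = 1.5n²π²/1.01².
First three modes:
  n=1: λ₁ = 1.5π²/1.01² ≈ 14.513
  n=2: λ₂ = 6π²/1.01² ≈ 58.051 (4× faster decay)
  n=3: λ₃ = 13.5π²/1.01² ≈ 130.614 (9× faster decay)
As t → ∞, higher modes decay exponentially faster. The n=1 mode dominates: θ ~ c₁ sin(πx/1.01) e^{-λ₁t}.
Decay rate: λ₁ = 1.5π²/1.01² ≈ 14.513.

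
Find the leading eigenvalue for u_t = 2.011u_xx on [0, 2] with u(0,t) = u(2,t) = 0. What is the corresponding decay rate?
Eigenvalues: λₙ = 2.011n²π²/2².
First three modes:
  n=1: λ₁ = 2.011π²/2² ≈ 4.962
  n=2: λ₂ = 8.044π²/2² ≈ 19.848 (4× faster decay)
  n=3: λ₃ = 18.099π²/2² ≈ 44.657 (9× faster decay)
As t → ∞, higher modes decay exponentially faster. The n=1 mode dominates: u ~ c₁ sin(πx/2) e^{-λ₁t}.
Decay rate: λ₁ = 2.011π²/2² ≈ 4.962.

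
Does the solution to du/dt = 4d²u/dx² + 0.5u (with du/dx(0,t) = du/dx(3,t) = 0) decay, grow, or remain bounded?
u grows unboundedly. With Neumann BCs the constant mode has diffusion eigenvalue 0, so any r > 0 makes it grow like e^(0.5t); solution grows exponentially.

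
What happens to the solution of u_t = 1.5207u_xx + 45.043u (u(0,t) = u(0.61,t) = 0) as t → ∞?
u grows unboundedly. Reaction dominates diffusion (r=45.043 > κπ²/L²≈40.34); solution grows exponentially.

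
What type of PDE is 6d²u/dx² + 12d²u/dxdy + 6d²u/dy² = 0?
With A = 6, B = 12, C = 6, the discriminant is 0. This is a parabolic PDE.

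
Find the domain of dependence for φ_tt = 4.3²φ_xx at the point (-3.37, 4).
Domain of dependence: [-20.57, 13.83]. Signals travel at speed 4.3, so data within |x - -3.37| ≤ 4.3·4 = 17.2 can reach the point.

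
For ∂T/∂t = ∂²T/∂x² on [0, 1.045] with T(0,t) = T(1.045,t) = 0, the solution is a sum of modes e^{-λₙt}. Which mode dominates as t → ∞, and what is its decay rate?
Eigenvalues: λₙ = n²π²/1.045².
First three modes:
  n=1: λ₁ = π²/1.045² ≈ 9.038
  n=2: λ₂ = 4π²/1.045² ≈ 36.152 (4× faster decay)
  n=3: λ₃ = 9π²/1.045² ≈ 81.341 (9× faster decay)
As t → ∞, higher modes decay exponentially faster. The n=1 mode dominates: T ~ c₁ sin(πx/1.045) e^{-λ₁t}.
Decay rate: λ₁ = π²/1.045² ≈ 9.038.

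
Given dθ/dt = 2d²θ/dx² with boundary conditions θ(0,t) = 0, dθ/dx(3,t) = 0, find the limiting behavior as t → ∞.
θ → 0. Heat escapes through the Dirichlet boundary.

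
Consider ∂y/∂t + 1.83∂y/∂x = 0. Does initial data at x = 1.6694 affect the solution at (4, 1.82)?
No. Only data at x = 0.6694 affects (4, 1.82). Advection has one-way propagation along characteristics.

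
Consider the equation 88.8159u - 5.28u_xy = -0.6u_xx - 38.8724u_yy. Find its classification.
Rewriting in standard form: 0.6u_xx - 5.28u_xy + 38.8724u_yy + 88.8159u = 0. Elliptic. (A = 0.6, B = -5.28, C = 38.8724 gives B² - 4AC = -65.41536.)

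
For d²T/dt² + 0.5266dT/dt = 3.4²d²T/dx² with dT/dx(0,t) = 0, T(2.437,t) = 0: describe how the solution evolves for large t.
T → 0. Damping (γ=0.5266) dissipates energy; oscillations decay exponentially.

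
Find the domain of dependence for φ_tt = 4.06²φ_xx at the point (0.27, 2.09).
Domain of dependence: [-8.2154, 8.7554]. Signals travel at speed 4.06, so data within |x - 0.27| ≤ 4.06·2.09 = 8.4854 can reach the point.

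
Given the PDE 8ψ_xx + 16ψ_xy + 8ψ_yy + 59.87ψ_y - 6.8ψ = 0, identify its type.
The second-order coefficients are A = 8, B = 16, C = 8. Since B² - 4AC = 0 = 0, this is a parabolic PDE.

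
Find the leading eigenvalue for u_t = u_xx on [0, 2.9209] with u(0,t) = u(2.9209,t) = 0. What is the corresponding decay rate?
Eigenvalues: λₙ = n²π²/2.9209².
First three modes:
  n=1: λ₁ = π²/2.9209² ≈ 1.157
  n=2: λ₂ = 4π²/2.9209² ≈ 4.627 (4× faster decay)
  n=3: λ₃ = 9π²/2.9209² ≈ 10.411 (9× faster decay)
As t → ∞, higher modes decay exponentially faster. The n=1 mode dominates: u ~ c₁ sin(πx/2.9209) e^{-λ₁t}.
Decay rate: λ₁ = π²/2.9209² ≈ 1.157.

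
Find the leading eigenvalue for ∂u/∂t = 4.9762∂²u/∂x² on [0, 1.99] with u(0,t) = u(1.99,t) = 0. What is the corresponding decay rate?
Eigenvalues: λₙ = 4.9762n²π²/1.99².
First three modes:
  n=1: λ₁ = 4.9762π²/1.99² ≈ 12.402
  n=2: λ₂ = 19.9048π²/1.99² ≈ 49.608 (4× faster decay)
  n=3: λ₃ = 44.7858π²/1.99² ≈ 111.618 (9× faster decay)
As t → ∞, higher modes decay exponentially faster. The n=1 mode dominates: u ~ c₁ sin(πx/1.99) e^{-λ₁t}.
Decay rate: λ₁ = 4.9762π²/1.99² ≈ 12.402.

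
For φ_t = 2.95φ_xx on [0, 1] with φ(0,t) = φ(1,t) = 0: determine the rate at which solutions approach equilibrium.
Eigenvalues: λₙ = 2.95n²π².
First three modes:
  n=1: λ₁ = 2.95π² ≈ 29.115
  n=2: λ₂ = 11.8π² ≈ 116.461 (4× faster decay)
  n=3: λ₃ = 26.55π² ≈ 262.038 (9× faster decay)
As t → ∞, higher modes decay exponentially faster. The n=1 mode dominates: φ ~ c₁ sin(πx) e^{-λ₁t}.
Decay rate: λ₁ = 2.95π² ≈ 29.115.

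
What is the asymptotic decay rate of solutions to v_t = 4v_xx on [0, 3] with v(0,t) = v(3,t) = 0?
Eigenvalues: λₙ = 4n²π²/3².
First three modes:
  n=1: λ₁ = 4π²/3² ≈ 4.386
  n=2: λ₂ = 16π²/3² ≈ 17.546 (4× faster decay)
  n=3: λ₃ = 36π²/3² ≈ 39.478 (9× faster decay)
As t → ∞, higher modes decay exponentially faster. The n=1 mode dominates: v ~ c₁ sin(πx/3) e^{-λ₁t}.
Decay rate: λ₁ = 4π²/3² ≈ 4.386.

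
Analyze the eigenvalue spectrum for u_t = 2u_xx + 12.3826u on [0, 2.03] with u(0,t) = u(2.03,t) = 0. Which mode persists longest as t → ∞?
Eigenvalues: λₙ = 2n²π²/2.03² - 12.3826.
First three modes:
  n=1: λ₁ = 2π²/2.03² - 12.3826 ≈ -7.593
  n=2: λ₂ = 8π²/2.03² - 12.3826 ≈ 6.777
  n=3: λ₃ = 18π²/2.03² - 12.3826 ≈ 30.728
Since 2π²/2.03² ≈ 4.79 < 12.3826, λ₁ < 0.
The n=1 mode grows fastest (−λₙ is largest for n=1) → dominates.
Asymptotic: u ~ c₁ sin(πx/2.03) e^{7.593t} (exponential growth at rate −λ₁ ≈ 7.593).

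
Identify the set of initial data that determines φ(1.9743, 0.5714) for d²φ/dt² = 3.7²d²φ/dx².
Domain of dependence: [-0.13988, 4.08848]. Signals travel at speed 3.7, so data within |x - 1.9743| ≤ 3.7·0.5714 = 2.11418 can reach the point.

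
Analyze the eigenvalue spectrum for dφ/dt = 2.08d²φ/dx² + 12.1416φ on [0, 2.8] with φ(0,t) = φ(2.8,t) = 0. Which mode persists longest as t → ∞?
Eigenvalues: λₙ = 2.08n²π²/2.8² - 12.1416.
First three modes:
  n=1: λ₁ = 2.08π²/2.8² - 12.1416 ≈ -9.523
  n=2: λ₂ = 8.32π²/2.8² - 12.1416 ≈ -1.668
  n=3: λ₃ = 18.72π²/2.8² - 12.1416 ≈ 11.425
Since 2.08π²/2.8² ≈ 2.618 < 12.1416, λ₁ < 0.
The n=1 mode grows fastest (−λₙ is largest for n=1) → dominates.
Asymptotic: φ ~ c₁ sin(πx/2.8) e^{9.523t} (exponential growth at rate −λ₁ ≈ 9.523).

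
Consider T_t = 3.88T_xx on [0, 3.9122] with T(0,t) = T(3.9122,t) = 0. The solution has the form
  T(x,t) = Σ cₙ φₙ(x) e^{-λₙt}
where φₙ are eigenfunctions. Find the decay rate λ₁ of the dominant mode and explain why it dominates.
Eigenvalues: λₙ = 3.88n²π²/3.9122².
First three modes:
  n=1: λ₁ = 3.88π²/3.9122² ≈ 2.502
  n=2: λ₂ = 15.52π²/3.9122² ≈ 10.008 (4× faster decay)
  n=3: λ₃ = 34.92π²/3.9122² ≈ 22.518 (9× faster decay)
As t → ∞, higher modes decay exponentially faster. The n=1 mode dominates: T ~ c₁ sin(πx/3.9122) e^{-λ₁t}.
Decay rate: λ₁ = 3.88π²/3.9122² ≈ 2.502.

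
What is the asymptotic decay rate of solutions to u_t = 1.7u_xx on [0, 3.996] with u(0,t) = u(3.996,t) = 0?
Eigenvalues: λₙ = 1.7n²π²/3.996².
First three modes:
  n=1: λ₁ = 1.7π²/3.996² ≈ 1.051
  n=2: λ₂ = 6.8π²/3.996² ≈ 4.203 (4× faster decay)
  n=3: λ₃ = 15.3π²/3.996² ≈ 9.457 (9× faster decay)
As t → ∞, higher modes decay exponentially faster. The n=1 mode dominates: u ~ c₁ sin(πx/3.996) e^{-λ₁t}.
Decay rate: λ₁ = 1.7π²/3.996² ≈ 1.051.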